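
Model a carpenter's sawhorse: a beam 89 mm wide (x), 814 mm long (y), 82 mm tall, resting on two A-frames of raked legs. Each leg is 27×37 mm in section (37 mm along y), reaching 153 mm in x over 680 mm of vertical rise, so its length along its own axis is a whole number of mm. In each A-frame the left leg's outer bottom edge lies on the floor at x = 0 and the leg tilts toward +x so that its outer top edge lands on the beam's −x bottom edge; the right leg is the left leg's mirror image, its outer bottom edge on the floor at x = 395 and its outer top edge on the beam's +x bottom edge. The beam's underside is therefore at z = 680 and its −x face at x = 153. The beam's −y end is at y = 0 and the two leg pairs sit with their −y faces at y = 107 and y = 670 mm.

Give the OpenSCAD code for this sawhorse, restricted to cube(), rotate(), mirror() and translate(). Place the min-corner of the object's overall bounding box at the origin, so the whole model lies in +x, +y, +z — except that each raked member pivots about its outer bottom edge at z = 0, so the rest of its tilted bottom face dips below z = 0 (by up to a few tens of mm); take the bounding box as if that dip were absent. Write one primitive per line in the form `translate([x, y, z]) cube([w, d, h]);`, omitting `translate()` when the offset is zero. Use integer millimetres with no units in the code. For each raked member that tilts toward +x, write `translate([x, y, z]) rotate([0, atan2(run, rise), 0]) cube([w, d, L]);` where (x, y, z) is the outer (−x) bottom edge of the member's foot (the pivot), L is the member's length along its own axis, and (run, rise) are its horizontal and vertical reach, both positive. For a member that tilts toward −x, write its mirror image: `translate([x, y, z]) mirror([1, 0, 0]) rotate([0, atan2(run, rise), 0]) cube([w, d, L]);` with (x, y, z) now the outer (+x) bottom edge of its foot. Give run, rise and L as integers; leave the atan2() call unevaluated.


translate([153, 0, 680]) cube([89, 814, 82]);
translate([0, 107, 0]) rotate([0, atan2(153, 680), 0]) cube([27, 37, 697]);
translate([395, 107, 0]) mirror([1, 0, 0]) rotate([0, atan2(153, 680), 0]) cube([27, 37, 697]);
translate([0, 670, 0]) rotate([0, atan2(153, 680), 0]) cube([27, 37, 697]);
translate([395, 670, 0]) mirror([1, 0, 0]) rotate([0, atan2(153, 680), 0]) cube([27, 37, 697]);


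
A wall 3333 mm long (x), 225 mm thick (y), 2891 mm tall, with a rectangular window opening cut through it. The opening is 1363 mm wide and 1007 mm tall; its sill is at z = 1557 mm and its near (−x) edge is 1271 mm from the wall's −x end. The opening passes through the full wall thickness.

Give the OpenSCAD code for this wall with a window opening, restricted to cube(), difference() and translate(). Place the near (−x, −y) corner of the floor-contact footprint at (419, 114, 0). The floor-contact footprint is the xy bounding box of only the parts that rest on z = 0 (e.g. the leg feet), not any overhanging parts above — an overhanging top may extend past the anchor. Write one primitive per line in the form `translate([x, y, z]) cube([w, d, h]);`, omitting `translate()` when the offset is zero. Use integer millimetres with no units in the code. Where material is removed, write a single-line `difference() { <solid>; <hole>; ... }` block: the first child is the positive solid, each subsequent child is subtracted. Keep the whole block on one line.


difference() { translate([419, 114, 0]) cube([3333, 225, 2891]); translate([1690, 114, 1557]) cube([1363, 225, 1007]); }


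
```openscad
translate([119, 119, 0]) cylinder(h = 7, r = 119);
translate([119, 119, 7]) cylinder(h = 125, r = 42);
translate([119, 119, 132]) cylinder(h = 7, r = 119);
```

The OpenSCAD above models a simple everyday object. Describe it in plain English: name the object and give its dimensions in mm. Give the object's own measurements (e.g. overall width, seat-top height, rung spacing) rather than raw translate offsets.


A spool: two coaxial disc flanges of radius 119 mm and thickness 7 mm, joined by a core cylinder of radius 42 mm and height 125 mm. The lower flange rests on z = 0 and the three cylinders share a vertical axis.


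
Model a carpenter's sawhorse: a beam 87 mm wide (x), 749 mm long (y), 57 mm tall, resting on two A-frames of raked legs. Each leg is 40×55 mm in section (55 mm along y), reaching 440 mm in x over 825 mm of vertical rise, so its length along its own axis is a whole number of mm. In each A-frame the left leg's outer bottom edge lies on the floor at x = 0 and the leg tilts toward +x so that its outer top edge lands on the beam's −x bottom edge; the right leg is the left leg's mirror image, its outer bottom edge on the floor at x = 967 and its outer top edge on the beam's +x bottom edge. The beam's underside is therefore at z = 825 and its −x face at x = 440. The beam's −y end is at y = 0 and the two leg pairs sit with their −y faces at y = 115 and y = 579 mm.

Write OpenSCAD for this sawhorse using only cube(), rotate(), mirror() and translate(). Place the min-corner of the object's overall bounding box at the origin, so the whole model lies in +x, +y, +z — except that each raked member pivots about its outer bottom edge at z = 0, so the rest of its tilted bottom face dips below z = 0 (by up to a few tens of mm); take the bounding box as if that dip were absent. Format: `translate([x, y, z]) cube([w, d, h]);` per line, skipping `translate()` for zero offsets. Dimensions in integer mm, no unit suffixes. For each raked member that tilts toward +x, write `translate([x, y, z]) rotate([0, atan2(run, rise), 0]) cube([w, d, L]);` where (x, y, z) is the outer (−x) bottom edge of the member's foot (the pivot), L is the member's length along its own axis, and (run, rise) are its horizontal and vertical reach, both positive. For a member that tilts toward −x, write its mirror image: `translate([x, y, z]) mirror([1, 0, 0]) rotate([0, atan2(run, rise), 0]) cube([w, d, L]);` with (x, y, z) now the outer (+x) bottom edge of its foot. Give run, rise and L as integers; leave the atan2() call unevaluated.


translate([440, 0, 825]) cube([87, 749, 57]);
translate([0, 115, 0]) rotate([0, atan2(440, 825), 0]) cube([40, 55, 935]);
translate([967, 115, 0]) mirror([1, 0, 0]) rotate([0, atan2(440, 825), 0]) cube([40, 55, 935]);
translate([0, 579, 0]) rotate([0, atan2(440, 825), 0]) cube([40, 55, 935]);
translate([967, 579, 0]) mirror([1, 0, 0]) rotate([0, atan2(440, 825), 0]) cube([40, 55, 935]);


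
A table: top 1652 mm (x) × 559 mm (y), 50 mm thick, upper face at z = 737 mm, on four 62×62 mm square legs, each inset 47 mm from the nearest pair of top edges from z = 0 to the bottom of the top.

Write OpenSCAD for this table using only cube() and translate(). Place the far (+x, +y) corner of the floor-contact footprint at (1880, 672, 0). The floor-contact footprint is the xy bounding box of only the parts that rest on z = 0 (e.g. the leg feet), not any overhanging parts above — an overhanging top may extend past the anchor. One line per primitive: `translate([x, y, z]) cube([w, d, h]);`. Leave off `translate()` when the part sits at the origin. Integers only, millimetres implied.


translate([275, 160, 687]) cube([1652, 559, 50]);
translate([322, 207, 0]) cube([62, 62, 687]);
translate([1818, 207, 0]) cube([62, 62, 687]);
translate([322, 610, 0]) cube([62, 62, 687]);
translate([1818, 610, 0]) cube([62, 62, 687]);


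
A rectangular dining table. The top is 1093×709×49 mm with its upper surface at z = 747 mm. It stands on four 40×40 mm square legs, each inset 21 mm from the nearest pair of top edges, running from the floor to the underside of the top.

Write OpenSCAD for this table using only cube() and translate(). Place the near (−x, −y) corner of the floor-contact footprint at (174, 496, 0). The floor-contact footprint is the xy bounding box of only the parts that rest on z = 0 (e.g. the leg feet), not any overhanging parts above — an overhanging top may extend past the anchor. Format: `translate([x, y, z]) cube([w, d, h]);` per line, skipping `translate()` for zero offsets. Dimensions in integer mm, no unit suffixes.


translate([153, 475, 698]) cube([1093, 709, 49]);
translate([174, 496, 0]) cube([40, 40, 698]);
translate([1185, 496, 0]) cube([40, 40, 698]);
translate([174, 1123, 0]) cube([40, 40, 698]);
translate([1185, 1123, 0]) cube([40, 40, 698]);


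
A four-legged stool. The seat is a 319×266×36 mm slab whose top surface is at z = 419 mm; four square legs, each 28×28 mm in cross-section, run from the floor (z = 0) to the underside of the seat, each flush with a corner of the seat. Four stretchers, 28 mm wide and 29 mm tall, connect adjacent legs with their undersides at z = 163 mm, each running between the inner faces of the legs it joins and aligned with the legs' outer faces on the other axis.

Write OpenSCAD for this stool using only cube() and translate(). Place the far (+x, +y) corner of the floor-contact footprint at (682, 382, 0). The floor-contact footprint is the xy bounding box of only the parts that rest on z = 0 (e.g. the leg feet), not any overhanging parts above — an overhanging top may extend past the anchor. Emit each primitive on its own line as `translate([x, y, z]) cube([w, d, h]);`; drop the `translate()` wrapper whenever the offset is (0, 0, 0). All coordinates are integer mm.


// leg_h = 419 - 36 = 383
// stretcher span = 319 - 2*28 = 263
translate([363, 116, 383]) cube([319, 266, 36]);
translate([363, 116, 0]) cube([28, 28, 383]);
translate([654, 116, 0]) cube([28, 28, 383]);
translate([363, 354, 0]) cube([28, 28, 383]);
translate([654, 354, 0]) cube([28, 28, 383]);
translate([391, 116, 163]) cube([263, 28, 29]);
translate([391, 354, 163]) cube([263, 28, 29]);
translate([363, 144, 163]) cube([28, 210, 29]);
translate([654, 144, 163]) cube([28, 210, 29]);


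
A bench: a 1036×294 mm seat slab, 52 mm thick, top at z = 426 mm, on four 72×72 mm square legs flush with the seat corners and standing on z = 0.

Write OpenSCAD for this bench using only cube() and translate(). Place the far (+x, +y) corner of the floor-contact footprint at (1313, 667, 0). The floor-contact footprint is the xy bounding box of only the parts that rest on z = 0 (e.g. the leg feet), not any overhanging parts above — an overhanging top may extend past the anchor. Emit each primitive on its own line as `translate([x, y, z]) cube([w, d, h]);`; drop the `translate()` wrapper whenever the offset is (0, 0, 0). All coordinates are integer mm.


// leg_h = 426 − 52 = 374
translate([277, 373, 374]) cube([1036, 294, 52]);
translate([277, 373, 0]) cube([72, 72, 374]);
translate([277, 595, 0]) cube([72, 72, 374]);
translate([1241, 373, 0]) cube([72, 72, 374]);
translate([1241, 595, 0]) cube([72, 72, 374]);


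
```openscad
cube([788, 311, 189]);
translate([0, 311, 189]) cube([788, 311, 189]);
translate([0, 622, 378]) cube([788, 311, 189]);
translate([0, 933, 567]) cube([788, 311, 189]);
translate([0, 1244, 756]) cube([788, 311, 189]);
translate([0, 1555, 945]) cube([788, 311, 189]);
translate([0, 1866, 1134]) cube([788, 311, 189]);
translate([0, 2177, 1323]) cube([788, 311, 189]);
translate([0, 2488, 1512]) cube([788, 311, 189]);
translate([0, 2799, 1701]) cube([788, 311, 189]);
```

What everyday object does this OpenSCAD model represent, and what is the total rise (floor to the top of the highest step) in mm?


A staircase. The total rise is 1890 mm.

10 identical blocks, each offset up and back from the previous — a staircase. Each step is 189 mm tall and there are 10 of them, so the total rise is 10 × 189 = 1890 mm.


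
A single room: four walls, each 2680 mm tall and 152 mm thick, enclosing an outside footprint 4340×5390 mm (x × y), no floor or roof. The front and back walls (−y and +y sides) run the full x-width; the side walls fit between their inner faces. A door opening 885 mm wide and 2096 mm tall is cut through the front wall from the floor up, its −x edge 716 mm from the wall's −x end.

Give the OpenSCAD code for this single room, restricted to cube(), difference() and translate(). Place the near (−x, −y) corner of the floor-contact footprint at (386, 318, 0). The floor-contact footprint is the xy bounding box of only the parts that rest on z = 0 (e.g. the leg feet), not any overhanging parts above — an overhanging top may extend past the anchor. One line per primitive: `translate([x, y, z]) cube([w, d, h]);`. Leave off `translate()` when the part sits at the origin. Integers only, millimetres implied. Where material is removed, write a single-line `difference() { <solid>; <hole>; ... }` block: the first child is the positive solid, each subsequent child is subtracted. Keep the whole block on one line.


difference() { translate([386, 318, 0]) cube([4340, 152, 2680]); translate([1102, 318, 0]) cube([885, 152, 2096]); }
translate([386, 5556, 0]) cube([4340, 152, 2680]);
translate([386, 470, 0]) cube([152, 5086, 2680]);
translate([4574, 470, 0]) cube([152, 5086, 2680]);


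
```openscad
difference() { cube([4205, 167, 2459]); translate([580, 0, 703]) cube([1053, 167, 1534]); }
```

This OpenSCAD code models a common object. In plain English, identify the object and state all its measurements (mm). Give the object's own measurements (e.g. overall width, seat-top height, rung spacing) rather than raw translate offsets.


A wall 4205 mm long (x), 167 mm thick (y), 2459 mm tall, with a rectangular window opening cut through it. The opening is 1053 mm wide and 1534 mm tall; its sill is at z = 703 mm and its near (−x) edge is 580 mm from the wall's −x end. The opening passes through the full wall thickness.


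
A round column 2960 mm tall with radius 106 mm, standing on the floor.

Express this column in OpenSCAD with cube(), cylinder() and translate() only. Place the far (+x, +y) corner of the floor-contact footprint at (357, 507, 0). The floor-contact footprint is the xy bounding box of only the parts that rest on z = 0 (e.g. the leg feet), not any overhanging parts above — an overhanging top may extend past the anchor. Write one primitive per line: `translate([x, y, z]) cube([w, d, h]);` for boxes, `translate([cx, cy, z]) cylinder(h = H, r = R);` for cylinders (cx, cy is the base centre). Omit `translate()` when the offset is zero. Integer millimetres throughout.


translate([251, 401, 0]) cylinder(h = 2960, r = 106);


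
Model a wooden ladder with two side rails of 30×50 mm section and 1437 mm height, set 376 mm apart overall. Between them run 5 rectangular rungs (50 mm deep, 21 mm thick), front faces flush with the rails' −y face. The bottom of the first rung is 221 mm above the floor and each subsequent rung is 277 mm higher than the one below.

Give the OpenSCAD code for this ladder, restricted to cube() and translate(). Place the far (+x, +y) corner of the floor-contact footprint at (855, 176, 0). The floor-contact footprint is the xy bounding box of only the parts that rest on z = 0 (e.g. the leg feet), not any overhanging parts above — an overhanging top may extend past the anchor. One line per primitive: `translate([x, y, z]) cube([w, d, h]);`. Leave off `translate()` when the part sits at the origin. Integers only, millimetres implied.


translate([479, 126, 0]) cube([30, 50, 1437]);
translate([825, 126, 0]) cube([30, 50, 1437]);
translate([509, 126, 221]) cube([316, 50, 21]);
translate([509, 126, 498]) cube([316, 50, 21]);
translate([509, 126, 775]) cube([316, 50, 21]);
translate([509, 126, 1052]) cube([316, 50, 21]);
translate([509, 126, 1329]) cube([316, 50, 21]);


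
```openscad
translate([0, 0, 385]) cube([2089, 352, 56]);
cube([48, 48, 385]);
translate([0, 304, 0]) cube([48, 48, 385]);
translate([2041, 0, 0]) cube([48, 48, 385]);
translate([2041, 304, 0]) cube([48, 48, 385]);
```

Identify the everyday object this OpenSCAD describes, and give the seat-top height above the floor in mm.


A bench. The seat-top height is 441 mm.

A long slab on four corner posts — a bench. The slab sits at z = 385 with thickness 56, so the top is 385 + 56 = 441 mm.


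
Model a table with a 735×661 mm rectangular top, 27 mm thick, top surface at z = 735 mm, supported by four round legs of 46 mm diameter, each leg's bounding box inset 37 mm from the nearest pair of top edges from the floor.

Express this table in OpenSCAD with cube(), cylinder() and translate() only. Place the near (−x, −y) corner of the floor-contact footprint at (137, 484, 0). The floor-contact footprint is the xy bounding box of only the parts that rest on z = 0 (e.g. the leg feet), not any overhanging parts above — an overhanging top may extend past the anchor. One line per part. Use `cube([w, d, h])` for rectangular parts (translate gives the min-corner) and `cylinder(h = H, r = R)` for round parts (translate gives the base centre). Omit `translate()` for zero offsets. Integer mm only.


// leg_h = 735 - 27 = 708
translate([100, 447, 708]) cube([735, 661, 27]);
translate([160, 507, 0]) cylinder(h = 708, r = 23);
translate([775, 507, 0]) cylinder(h = 708, r = 23);
translate([160, 1048, 0]) cylinder(h = 708, r = 23);
translate([775, 1048, 0]) cylinder(h = 708, r = 23);


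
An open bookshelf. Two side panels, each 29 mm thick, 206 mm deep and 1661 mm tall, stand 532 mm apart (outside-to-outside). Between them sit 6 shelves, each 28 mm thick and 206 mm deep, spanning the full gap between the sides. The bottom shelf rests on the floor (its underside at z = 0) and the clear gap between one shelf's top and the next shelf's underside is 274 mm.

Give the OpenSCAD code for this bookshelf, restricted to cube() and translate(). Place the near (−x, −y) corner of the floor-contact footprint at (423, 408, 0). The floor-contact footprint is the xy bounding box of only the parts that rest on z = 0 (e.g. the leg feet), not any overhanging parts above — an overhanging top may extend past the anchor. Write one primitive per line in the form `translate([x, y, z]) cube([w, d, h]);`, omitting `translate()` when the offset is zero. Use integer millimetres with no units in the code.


translate([423, 408, 0]) cube([29, 206, 1661]);
translate([926, 408, 0]) cube([29, 206, 1661]);
translate([452, 408, 0]) cube([474, 206, 28]);
translate([452, 408, 302]) cube([474, 206, 28]);
translate([452, 408, 604]) cube([474, 206, 28]);
translate([452, 408, 906]) cube([474, 206, 28]);
translate([452, 408, 1208]) cube([474, 206, 28]);
translate([452, 408, 1510]) cube([474, 206, 28]);


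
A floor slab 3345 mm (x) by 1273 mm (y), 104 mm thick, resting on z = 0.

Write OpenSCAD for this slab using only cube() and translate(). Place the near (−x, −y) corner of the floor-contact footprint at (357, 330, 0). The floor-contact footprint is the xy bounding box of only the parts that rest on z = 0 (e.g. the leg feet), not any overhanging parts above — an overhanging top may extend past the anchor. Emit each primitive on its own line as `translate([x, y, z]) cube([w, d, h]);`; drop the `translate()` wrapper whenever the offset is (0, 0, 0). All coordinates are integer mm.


translate([357, 330, 0]) cube([3345, 1273, 104]);


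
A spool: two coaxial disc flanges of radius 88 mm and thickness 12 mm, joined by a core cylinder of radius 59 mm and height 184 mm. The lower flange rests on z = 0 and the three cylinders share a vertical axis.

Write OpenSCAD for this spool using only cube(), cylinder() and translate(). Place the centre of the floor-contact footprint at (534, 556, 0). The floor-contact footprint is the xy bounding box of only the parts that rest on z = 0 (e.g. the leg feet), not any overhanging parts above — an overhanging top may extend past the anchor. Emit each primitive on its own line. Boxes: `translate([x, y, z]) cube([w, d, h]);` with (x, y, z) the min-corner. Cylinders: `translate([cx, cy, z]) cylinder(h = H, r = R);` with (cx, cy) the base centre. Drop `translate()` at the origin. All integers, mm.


translate([534, 556, 0]) cylinder(h = 12, r = 88);
translate([534, 556, 12]) cylinder(h = 184, r = 59);
translate([534, 556, 196]) cylinder(h = 12, r = 88);


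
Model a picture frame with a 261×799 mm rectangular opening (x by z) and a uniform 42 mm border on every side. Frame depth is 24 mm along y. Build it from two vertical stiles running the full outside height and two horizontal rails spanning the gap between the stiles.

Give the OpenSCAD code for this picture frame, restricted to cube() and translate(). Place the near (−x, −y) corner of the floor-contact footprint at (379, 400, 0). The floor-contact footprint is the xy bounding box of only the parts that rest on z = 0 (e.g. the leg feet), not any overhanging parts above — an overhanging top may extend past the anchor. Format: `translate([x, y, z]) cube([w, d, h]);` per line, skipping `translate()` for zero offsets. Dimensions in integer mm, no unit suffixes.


translate([379, 400, 0]) cube([42, 24, 883]);
translate([682, 400, 0]) cube([42, 24, 883]);
translate([421, 400, 0]) cube([261, 24, 42]);
translate([421, 400, 841]) cube([261, 24, 42]);


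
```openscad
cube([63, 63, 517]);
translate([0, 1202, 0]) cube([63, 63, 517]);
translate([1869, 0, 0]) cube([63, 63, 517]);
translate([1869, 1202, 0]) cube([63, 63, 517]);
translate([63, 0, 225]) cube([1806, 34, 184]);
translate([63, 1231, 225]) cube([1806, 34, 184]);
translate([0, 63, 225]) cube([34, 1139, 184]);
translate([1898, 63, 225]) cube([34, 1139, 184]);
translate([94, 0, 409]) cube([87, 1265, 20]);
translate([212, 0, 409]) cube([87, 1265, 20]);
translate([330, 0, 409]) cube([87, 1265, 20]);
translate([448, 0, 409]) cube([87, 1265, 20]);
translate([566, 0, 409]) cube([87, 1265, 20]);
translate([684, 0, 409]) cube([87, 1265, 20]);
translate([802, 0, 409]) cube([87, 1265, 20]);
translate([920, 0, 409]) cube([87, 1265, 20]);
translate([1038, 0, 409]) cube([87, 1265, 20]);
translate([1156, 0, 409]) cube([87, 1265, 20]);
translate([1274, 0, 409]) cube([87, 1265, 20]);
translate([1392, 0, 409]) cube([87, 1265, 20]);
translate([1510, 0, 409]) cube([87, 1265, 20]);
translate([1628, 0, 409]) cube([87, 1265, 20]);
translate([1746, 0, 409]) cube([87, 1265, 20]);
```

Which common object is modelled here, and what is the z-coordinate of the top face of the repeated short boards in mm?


A bed frame. The slat-top height is 429 mm.

Four posts, four rails, and a row of slats — a bed frame. Slats sit on the rails at z = 225 + 184 = 409; with slat thickness 20, the top is 429 mm.


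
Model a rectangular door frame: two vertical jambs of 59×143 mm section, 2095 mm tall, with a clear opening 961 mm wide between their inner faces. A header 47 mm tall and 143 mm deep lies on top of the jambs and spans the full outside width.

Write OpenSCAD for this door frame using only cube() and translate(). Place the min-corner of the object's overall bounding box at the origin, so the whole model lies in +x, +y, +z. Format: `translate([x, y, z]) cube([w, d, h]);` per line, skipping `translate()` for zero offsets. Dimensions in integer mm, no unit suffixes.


cube([59, 143, 2095]);
translate([1020, 0, 0]) cube([59, 143, 2095]);
translate([0, 0, 2095]) cube([1079, 143, 47]);


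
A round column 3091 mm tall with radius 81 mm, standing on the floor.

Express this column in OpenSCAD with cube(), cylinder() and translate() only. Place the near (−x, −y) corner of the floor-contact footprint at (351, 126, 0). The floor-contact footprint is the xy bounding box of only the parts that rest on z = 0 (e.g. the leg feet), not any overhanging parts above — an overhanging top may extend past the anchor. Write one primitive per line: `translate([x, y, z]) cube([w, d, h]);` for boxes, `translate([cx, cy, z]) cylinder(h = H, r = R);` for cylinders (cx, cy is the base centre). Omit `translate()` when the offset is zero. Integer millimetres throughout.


translate([432, 207, 0]) cylinder(h = 3091, r = 81);


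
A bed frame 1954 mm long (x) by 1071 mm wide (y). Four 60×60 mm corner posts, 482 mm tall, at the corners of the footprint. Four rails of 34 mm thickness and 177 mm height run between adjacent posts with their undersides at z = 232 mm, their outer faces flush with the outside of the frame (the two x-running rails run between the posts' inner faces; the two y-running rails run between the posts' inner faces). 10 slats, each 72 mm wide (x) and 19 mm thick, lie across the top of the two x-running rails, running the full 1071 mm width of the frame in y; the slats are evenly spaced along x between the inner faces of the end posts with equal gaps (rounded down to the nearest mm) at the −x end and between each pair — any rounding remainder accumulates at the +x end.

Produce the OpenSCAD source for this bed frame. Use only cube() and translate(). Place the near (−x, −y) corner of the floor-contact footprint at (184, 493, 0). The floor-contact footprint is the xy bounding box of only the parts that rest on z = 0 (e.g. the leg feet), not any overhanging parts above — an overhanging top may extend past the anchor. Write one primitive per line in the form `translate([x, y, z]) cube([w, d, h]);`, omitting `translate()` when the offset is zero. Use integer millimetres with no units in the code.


translate([184, 493, 0]) cube([60, 60, 482]);
translate([184, 1504, 0]) cube([60, 60, 482]);
translate([2078, 493, 0]) cube([60, 60, 482]);
translate([2078, 1504, 0]) cube([60, 60, 482]);
translate([244, 493, 232]) cube([1834, 34, 177]);
translate([244, 1530, 232]) cube([1834, 34, 177]);
translate([184, 553, 232]) cube([34, 951, 177]);
translate([2104, 553, 232]) cube([34, 951, 177]);
translate([345, 493, 409]) cube([72, 1071, 19]);
translate([518, 493, 409]) cube([72, 1071, 19]);
translate([691, 493, 409]) cube([72, 1071, 19]);
translate([864, 493, 409]) cube([72, 1071, 19]);
translate([1037, 493, 409]) cube([72, 1071, 19]);
translate([1210, 493, 409]) cube([72, 1071, 19]);
translate([1383, 493, 409]) cube([72, 1071, 19]);
translate([1556, 493, 409]) cube([72, 1071, 19]);
translate([1729, 493, 409]) cube([72, 1071, 19]);
translate([1902, 493, 409]) cube([72, 1071, 19]);


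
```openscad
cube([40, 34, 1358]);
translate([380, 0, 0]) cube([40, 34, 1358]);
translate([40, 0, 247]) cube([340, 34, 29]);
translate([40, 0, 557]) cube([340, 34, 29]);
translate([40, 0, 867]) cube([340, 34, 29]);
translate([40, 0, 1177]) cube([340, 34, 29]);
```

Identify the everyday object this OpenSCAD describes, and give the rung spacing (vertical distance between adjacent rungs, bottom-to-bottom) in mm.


A ladder. The rung spacing is 310 mm.

Two tall 40×34 posts with 4 short bars between them — a ladder. Adjacent rungs sit at z = 247 and z = 557, so the spacing is 557 − 247 = 310 mm.


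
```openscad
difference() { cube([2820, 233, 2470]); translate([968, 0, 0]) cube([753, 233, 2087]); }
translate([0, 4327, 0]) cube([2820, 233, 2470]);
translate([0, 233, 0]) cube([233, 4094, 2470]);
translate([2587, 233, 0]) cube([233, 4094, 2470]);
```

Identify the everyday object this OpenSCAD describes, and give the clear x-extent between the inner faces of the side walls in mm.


A single room. The interior width is 2354 mm.

Four walls enclosing a rectangle with a door in the front wall — a room. Outside width 2820 minus two 233 mm walls gives 2354 mm.


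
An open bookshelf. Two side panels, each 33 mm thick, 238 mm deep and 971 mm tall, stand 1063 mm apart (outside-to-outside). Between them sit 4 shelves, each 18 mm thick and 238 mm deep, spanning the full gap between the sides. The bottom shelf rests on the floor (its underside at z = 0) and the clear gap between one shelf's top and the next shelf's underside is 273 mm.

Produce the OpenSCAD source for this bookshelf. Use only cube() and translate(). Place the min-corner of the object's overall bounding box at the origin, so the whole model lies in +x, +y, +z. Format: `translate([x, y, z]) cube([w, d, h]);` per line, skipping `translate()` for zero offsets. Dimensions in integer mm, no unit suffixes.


cube([33, 238, 971]);
translate([1030, 0, 0]) cube([33, 238, 971]);
translate([33, 0, 0]) cube([997, 238, 18]);
translate([33, 0, 291]) cube([997, 238, 18]);
translate([33, 0, 582]) cube([997, 238, 18]);
translate([33, 0, 873]) cube([997, 238, 18]);


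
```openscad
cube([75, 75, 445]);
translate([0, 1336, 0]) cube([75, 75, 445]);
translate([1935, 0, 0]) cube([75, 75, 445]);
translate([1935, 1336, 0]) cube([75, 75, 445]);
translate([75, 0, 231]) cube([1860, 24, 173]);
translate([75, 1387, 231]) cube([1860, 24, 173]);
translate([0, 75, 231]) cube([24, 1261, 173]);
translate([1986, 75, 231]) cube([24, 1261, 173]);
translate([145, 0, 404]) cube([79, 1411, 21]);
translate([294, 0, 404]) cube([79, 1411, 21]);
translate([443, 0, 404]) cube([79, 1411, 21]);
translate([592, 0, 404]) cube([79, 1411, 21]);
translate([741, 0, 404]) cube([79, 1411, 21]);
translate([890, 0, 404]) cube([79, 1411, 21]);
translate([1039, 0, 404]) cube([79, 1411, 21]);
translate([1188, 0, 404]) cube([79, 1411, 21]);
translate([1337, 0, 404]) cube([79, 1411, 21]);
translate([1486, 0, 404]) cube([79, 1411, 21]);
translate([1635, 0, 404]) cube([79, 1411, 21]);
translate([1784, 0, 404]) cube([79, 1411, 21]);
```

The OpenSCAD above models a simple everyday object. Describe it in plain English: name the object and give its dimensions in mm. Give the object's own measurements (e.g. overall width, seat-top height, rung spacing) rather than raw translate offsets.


A bed frame 2010 mm long (x) by 1411 mm wide (y). Four 75×75 mm corner posts, 445 mm tall, at the corners of the footprint. Four rails of 24 mm thickness and 173 mm height run between adjacent posts with their undersides at z = 231 mm, their outer faces flush with the outside of the frame (the two x-running rails run between the posts' inner faces; the two y-running rails run between the posts' inner faces). 12 slats, each 79 mm wide (x) and 21 mm thick, lie across the top of the two x-running rails, running the full 1411 mm width of the frame in y; along x they sit between the end posts with a 70 mm gap after the −x posts and between neighbouring slats, leaving 72 mm before the +x posts.


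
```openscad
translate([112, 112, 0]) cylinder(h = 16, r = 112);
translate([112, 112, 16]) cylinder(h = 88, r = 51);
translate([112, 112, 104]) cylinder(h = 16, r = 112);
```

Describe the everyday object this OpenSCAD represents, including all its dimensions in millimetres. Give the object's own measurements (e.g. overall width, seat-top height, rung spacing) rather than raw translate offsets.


A spool: two coaxial disc flanges of radius 112 mm and thickness 16 mm, joined by a core cylinder of radius 51 mm and height 88 mm. The lower flange rests on z = 0 and the three cylinders share a vertical axis.


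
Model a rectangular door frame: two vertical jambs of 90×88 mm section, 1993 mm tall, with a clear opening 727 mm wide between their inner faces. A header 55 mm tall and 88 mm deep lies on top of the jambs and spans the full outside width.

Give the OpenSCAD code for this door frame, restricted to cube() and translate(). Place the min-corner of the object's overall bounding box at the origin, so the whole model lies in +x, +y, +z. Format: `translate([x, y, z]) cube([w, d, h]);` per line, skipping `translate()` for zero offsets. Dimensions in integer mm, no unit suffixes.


cube([90, 88, 1993]);
translate([817, 0, 0]) cube([90, 88, 1993]);
translate([0, 0, 1993]) cube([907, 88, 55]);


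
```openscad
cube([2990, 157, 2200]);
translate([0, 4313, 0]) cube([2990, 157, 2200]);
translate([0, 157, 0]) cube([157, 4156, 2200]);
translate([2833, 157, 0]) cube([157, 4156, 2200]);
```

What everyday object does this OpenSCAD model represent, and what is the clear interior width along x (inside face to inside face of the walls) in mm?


A house (or room) frame. The interior width is 2676 mm.

Four 2200 mm walls enclosing a rectangle with no floor or roof — a room or house frame. Outside width is 2990 mm and wall thickness is 157 mm, so the interior width is 2990 − 2 × 157 = 2676 mm.


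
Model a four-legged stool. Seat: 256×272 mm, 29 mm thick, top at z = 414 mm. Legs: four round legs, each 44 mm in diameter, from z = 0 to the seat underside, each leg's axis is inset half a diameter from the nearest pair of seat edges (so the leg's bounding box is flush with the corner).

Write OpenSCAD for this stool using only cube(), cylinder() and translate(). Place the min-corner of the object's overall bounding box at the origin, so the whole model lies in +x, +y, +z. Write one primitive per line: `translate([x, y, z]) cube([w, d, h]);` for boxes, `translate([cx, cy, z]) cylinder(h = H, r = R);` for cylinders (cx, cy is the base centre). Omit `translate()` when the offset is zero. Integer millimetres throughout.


translate([0, 0, 385]) cube([256, 272, 29]);
translate([22, 22, 0]) cylinder(h = 385, r = 22);
translate([234, 22, 0]) cylinder(h = 385, r = 22);
translate([22, 250, 0]) cylinder(h = 385, r = 22);
translate([234, 250, 0]) cylinder(h = 385, r = 22);


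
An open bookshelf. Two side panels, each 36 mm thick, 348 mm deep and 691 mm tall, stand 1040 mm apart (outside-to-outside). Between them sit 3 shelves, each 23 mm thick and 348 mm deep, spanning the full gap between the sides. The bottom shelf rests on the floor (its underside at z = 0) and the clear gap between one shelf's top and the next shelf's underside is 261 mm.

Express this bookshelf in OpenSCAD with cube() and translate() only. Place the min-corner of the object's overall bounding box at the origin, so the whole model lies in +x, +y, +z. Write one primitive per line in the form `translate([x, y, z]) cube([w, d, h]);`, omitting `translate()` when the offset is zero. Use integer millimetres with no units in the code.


cube([36, 348, 691]);
translate([1004, 0, 0]) cube([36, 348, 691]);
translate([36, 0, 0]) cube([968, 348, 23]);
translate([36, 0, 284]) cube([968, 348, 23]);
translate([36, 0, 568]) cube([968, 348, 23]);


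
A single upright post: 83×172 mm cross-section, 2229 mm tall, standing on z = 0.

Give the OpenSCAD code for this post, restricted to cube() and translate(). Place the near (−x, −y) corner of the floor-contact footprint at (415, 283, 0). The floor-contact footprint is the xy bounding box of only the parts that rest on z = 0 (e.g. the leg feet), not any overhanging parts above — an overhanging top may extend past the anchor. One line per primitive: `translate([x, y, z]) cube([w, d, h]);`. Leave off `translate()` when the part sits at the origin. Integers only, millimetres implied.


translate([415, 283, 0]) cube([83, 172, 2229]);


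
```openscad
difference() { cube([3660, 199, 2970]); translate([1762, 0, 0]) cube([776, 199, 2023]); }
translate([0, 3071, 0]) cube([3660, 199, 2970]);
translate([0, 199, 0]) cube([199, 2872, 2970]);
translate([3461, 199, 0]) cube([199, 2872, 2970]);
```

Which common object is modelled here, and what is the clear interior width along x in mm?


A single room. The interior width is 3262 mm.

Four walls enclosing a rectangle with a door in the front wall — a room. Outside width 3660 minus two 199 mm walls gives 3262 mm.


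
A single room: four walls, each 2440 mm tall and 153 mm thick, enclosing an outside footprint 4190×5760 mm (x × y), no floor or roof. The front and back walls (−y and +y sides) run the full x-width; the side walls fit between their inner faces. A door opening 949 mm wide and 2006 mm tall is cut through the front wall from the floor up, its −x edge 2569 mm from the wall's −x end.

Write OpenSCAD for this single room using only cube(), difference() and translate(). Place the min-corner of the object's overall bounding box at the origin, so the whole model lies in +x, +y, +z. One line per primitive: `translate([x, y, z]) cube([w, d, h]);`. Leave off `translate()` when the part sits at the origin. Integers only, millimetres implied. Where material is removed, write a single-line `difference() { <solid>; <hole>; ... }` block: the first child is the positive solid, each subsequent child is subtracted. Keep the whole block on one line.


difference() { cube([4190, 153, 2440]); translate([2569, 0, 0]) cube([949, 153, 2006]); }
translate([0, 5607, 0]) cube([4190, 153, 2440]);
translate([0, 153, 0]) cube([153, 5454, 2440]);
translate([4037, 153, 0]) cube([153, 5454, 2440]);


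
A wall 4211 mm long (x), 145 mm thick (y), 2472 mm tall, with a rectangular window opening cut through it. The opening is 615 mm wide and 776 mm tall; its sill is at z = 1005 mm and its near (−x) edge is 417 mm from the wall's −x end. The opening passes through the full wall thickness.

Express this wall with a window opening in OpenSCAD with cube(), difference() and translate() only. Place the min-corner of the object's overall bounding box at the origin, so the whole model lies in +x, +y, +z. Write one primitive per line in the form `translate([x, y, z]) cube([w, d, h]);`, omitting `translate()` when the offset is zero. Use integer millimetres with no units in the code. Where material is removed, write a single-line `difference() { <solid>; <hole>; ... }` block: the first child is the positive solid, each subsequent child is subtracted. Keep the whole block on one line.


difference() { cube([4211, 145, 2472]); translate([417, 0, 1005]) cube([615, 145, 776]); }


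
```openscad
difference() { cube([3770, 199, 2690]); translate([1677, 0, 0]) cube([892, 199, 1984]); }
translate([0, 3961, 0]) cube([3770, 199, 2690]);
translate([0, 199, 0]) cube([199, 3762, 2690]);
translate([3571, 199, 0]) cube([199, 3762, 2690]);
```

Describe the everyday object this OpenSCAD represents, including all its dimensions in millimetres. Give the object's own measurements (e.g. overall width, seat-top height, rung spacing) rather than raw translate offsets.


A single room: four walls, each 2690 mm tall and 199 mm thick, enclosing an outside footprint 3770×4160 mm (x × y), no floor or roof. The front and back walls (−y and +y sides) run the full x-width; the side walls fit between their inner faces. A door opening 892 mm wide and 1984 mm tall is cut through the front wall from the floor up, its −x edge 1677 mm from the wall's −x end.


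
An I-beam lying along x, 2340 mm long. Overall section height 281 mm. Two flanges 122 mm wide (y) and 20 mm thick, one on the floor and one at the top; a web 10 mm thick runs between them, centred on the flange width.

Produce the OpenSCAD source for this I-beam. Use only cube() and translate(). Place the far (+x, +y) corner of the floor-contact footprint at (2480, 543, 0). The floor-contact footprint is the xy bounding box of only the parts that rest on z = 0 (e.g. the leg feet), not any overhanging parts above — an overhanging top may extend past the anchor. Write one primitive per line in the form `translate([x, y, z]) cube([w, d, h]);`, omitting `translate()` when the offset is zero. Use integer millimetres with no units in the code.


translate([140, 421, 0]) cube([2340, 122, 20]);
translate([140, 477, 20]) cube([2340, 10, 241]);
translate([140, 421, 261]) cube([2340, 122, 20]);


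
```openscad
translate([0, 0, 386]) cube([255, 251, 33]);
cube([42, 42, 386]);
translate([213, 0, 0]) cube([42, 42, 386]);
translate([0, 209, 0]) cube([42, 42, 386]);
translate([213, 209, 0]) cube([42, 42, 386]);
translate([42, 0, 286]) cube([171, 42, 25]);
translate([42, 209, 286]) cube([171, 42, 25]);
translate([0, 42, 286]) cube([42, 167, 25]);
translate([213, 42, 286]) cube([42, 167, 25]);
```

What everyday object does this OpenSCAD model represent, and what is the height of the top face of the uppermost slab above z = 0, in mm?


A stool. The seat height is 419 mm.

A 255×251×33 slab at z = 386 on four corner posts — a stool. The seat top is 386 + 33 = 419 mm.


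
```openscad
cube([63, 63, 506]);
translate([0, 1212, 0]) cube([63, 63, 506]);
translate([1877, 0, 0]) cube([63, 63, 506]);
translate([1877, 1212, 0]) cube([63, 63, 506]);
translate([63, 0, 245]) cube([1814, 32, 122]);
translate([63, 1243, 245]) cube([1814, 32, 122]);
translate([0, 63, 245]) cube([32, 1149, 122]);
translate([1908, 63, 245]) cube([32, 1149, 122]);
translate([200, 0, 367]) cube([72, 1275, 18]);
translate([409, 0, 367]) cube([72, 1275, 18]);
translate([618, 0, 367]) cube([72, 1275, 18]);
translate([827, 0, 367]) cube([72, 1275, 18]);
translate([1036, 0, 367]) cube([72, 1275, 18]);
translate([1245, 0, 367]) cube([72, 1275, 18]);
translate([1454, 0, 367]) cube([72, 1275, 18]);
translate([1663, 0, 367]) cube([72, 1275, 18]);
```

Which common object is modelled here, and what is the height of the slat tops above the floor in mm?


A bed frame. The slat-top height is 385 mm.

Four posts, four rails, and a row of slats — a bed frame. Slats sit on the rails at z = 245 + 122 = 367; with slat thickness 18, the top is 385 mm.
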